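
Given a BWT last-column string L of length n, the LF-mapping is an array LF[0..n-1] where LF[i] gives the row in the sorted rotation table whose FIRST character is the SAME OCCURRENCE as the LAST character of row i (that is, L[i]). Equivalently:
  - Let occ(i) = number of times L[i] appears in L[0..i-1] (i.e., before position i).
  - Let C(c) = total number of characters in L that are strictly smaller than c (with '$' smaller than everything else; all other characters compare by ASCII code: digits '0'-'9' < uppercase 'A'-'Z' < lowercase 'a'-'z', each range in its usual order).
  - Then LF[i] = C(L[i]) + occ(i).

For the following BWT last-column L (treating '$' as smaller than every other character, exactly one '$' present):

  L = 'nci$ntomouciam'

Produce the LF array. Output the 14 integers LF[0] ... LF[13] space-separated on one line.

Char counts: '$':1, 'a':1, 'c':2, 'i':2, 'm':2, 'n':2, 'o':2, 't':1, 'u':1
C (first-col start): C('$')=0, C('a')=1, C('c')=2, C('i')=4, C('m')=6, C('n')=8, C('o')=10, C('t')=12, C('u')=13
L[0]='n': occ=0, LF[0]=C('n')+0=8+0=8
L[1]='c': occ=0, LF[1]=C('c')+0=2+0=2
L[2]='i': occ=0, LF[2]=C('i')+0=4+0=4
L[3]='$': occ=0, LF[3]=C('$')+0=0+0=0
L[4]='n': occ=1, LF[4]=C('n')+1=8+1=9
L[5]='t': occ=0, LF[5]=C('t')+0=12+0=12
L[6]='o': occ=0, LF[6]=C('o')+0=10+0=10
L[7]='m': occ=0, LF[7]=C('m')+0=6+0=6
L[8]='o': occ=1, LF[8]=C('o')+1=10+1=11
L[9]='u': occ=0, LF[9]=C('u')+0=13+0=13
L[10]='c': occ=1, LF[10]=C('c')+1=2+1=3
L[11]='i': occ=1, LF[11]=C('i')+1=4+1=5
L[12]='a': occ=0, LF[12]=C('a')+0=1+0=1
L[13]='m': occ=1, LF[13]=C('m')+1=6+1=7

Answer: 8 2 4 0 9 12 10 6 11 13 3 5 1 7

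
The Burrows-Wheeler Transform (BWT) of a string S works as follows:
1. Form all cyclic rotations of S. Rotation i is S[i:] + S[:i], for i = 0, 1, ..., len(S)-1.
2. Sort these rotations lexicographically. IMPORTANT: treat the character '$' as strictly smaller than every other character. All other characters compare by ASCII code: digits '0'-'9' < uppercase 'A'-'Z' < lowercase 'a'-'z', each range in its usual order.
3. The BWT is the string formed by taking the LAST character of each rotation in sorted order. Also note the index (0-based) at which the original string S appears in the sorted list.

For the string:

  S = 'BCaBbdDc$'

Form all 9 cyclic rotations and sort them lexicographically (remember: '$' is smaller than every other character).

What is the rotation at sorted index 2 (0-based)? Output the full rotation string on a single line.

Answer: BbdDc$BCa

Derivation:
All 9 rotations (rotation i = S[i:]+S[:i]):
  rot[0] = BCaBbdDc$
  rot[1] = CaBbdDc$B
  rot[2] = aBbdDc$BC
  rot[3] = BbdDc$BCa
  rot[4] = bdDc$BCaB
  rot[5] = dDc$BCaBb
  rot[6] = Dc$BCaBbd
  rot[7] = c$BCaBbdD
  rot[8] = $BCaBbdDc
Sorted (with $ < everything):
  sorted[0] = $BCaBbdDc
  sorted[1] = BCaBbdDc$
  sorted[2] = BbdDc$BCa
  sorted[3] = CaBbdDc$B
  sorted[4] = Dc$BCaBbd
  sorted[5] = aBbdDc$BC
  sorted[6] = bdDc$BCaB
  sorted[7] = c$BCaBbdD
  sorted[8] = dDc$BCaBb
sorted[2] = BbdDc$BCa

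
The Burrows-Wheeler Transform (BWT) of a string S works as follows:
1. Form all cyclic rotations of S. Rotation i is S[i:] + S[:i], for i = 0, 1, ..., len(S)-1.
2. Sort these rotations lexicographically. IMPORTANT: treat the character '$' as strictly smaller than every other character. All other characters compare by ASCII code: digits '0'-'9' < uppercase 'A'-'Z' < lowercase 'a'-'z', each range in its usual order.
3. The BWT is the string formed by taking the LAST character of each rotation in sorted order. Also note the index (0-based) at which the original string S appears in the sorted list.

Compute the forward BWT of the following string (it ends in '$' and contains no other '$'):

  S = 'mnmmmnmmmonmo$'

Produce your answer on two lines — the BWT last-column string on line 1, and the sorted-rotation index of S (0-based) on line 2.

All 14 rotations (rotation i = S[i:]+S[:i]):
  rot[0] = mnmmmnmmmonmo$
  rot[1] = nmmmnmmmonmo$m
  rot[2] = mmmnmmmonmo$mn
  rot[3] = mmnmmmonmo$mnm
  rot[4] = mnmmmonmo$mnmm
  rot[5] = nmmmonmo$mnmmm
  rot[6] = mmmonmo$mnmmmn
  rot[7] = mmonmo$mnmmmnm
  rot[8] = monmo$mnmmmnmm
  rot[9] = onmo$mnmmmnmmm
  rot[10] = nmo$mnmmmnmmmo
  rot[11] = mo$mnmmmnmmmon
  rot[12] = o$mnmmmnmmmonm
  rot[13] = $mnmmmnmmmonmo
Sorted (with $ < everything):
  sorted[0] = $mnmmmnmmmonmo  (last char: 'o')
  sorted[1] = mmmnmmmonmo$mn  (last char: 'n')
  sorted[2] = mmmonmo$mnmmmn  (last char: 'n')
  sorted[3] = mmnmmmonmo$mnm  (last char: 'm')
  sorted[4] = mmonmo$mnmmmnm  (last char: 'm')
  sorted[5] = mnmmmnmmmonmo$  (last char: '$')
  sorted[6] = mnmmmonmo$mnmm  (last char: 'm')
  sorted[7] = mo$mnmmmnmmmon  (last char: 'n')
  sorted[8] = monmo$mnmmmnmm  (last char: 'm')
  sorted[9] = nmmmnmmmonmo$m  (last char: 'm')
  sorted[10] = nmmmonmo$mnmmm  (last char: 'm')
  sorted[11] = nmo$mnmmmnmmmo  (last char: 'o')
  sorted[12] = o$mnmmmnmmmonm  (last char: 'm')
  sorted[13] = onmo$mnmmmnmmm  (last char: 'm')
Last column: onnmm$mnmmmomm
Original string S is at sorted index 5

Answer: onnmm$mnmmmomm
5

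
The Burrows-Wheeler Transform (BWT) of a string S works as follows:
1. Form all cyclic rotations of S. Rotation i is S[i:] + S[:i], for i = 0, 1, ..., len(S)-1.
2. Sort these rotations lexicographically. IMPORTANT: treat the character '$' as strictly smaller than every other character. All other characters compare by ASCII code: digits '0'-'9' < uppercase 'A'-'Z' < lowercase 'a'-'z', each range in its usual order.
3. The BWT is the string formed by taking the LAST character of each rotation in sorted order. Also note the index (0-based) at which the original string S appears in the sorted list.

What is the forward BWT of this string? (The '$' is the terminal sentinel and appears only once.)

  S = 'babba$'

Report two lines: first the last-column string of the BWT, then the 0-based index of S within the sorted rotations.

Answer: abbb$a
4

Derivation:
All 6 rotations (rotation i = S[i:]+S[:i]):
  rot[0] = babba$
  rot[1] = abba$b
  rot[2] = bba$ba
  rot[3] = ba$bab
  rot[4] = a$babb
  rot[5] = $babba
Sorted (with $ < everything):
  sorted[0] = $babba  (last char: 'a')
  sorted[1] = a$babb  (last char: 'b')
  sorted[2] = abba$b  (last char: 'b')
  sorted[3] = ba$bab  (last char: 'b')
  sorted[4] = babba$  (last char: '$')
  sorted[5] = bba$ba  (last char: 'a')
Last column: abbb$a
Original string S is at sorted index 4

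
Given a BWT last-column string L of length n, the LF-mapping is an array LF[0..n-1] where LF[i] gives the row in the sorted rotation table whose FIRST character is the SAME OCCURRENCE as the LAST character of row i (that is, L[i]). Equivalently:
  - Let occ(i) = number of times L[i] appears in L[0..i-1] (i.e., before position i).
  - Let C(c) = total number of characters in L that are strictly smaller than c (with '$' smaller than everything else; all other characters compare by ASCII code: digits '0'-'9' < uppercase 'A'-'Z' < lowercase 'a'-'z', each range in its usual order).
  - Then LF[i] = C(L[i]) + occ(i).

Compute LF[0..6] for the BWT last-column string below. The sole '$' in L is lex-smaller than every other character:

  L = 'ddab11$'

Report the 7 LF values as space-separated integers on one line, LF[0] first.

Char counts: '$':1, '1':2, 'a':1, 'b':1, 'd':2
C (first-col start): C('$')=0, C('1')=1, C('a')=3, C('b')=4, C('d')=5
L[0]='d': occ=0, LF[0]=C('d')+0=5+0=5
L[1]='d': occ=1, LF[1]=C('d')+1=5+1=6
L[2]='a': occ=0, LF[2]=C('a')+0=3+0=3
L[3]='b': occ=0, LF[3]=C('b')+0=4+0=4
L[4]='1': occ=0, LF[4]=C('1')+0=1+0=1
L[5]='1': occ=1, LF[5]=C('1')+1=1+1=2
L[6]='$': occ=0, LF[6]=C('$')+0=0+0=0

Answer: 5 6 3 4 1 2 0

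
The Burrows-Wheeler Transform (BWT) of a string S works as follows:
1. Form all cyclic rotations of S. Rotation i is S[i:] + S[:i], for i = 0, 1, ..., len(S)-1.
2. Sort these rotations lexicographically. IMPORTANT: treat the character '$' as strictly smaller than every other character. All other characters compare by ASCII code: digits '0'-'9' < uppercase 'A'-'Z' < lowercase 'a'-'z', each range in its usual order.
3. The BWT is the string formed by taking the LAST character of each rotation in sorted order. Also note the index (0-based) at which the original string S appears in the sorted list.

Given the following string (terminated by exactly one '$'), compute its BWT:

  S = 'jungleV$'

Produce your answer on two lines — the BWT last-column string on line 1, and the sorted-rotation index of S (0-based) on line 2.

All 8 rotations (rotation i = S[i:]+S[:i]):
  rot[0] = jungleV$
  rot[1] = ungleV$j
  rot[2] = ngleV$ju
  rot[3] = gleV$jun
  rot[4] = leV$jung
  rot[5] = eV$jungl
  rot[6] = V$jungle
  rot[7] = $jungleV
Sorted (with $ < everything):
  sorted[0] = $jungleV  (last char: 'V')
  sorted[1] = V$jungle  (last char: 'e')
  sorted[2] = eV$jungl  (last char: 'l')
  sorted[3] = gleV$jun  (last char: 'n')
  sorted[4] = jungleV$  (last char: '$')
  sorted[5] = leV$jung  (last char: 'g')
  sorted[6] = ngleV$ju  (last char: 'u')
  sorted[7] = ungleV$j  (last char: 'j')
Last column: Veln$guj
Original string S is at sorted index 4

Answer: Veln$guj
4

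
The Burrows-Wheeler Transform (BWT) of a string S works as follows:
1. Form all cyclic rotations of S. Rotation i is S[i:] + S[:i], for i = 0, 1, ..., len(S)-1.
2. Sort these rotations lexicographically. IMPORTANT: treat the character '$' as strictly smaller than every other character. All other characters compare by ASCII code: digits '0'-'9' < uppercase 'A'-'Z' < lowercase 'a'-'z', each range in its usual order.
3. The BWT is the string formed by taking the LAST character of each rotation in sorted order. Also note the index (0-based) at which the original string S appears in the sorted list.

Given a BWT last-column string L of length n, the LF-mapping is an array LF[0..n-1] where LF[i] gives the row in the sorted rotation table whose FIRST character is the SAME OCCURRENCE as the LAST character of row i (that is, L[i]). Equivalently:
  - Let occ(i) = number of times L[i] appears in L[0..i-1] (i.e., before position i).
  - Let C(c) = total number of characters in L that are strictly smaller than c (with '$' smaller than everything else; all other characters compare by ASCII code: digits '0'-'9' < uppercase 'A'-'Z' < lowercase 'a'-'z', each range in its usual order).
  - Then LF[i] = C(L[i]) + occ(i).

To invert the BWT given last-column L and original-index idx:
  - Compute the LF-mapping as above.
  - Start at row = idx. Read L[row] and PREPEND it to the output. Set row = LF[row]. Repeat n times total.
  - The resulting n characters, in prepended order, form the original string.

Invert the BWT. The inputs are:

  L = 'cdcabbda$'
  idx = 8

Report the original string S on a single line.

Answer: dcadabbc$

Derivation:
LF mapping: 5 7 6 1 3 4 8 2 0
Walk LF starting at row 8, prepending L[row]:
  step 1: row=8, L[8]='$', prepend. Next row=LF[8]=0
  step 2: row=0, L[0]='c', prepend. Next row=LF[0]=5
  step 3: row=5, L[5]='b', prepend. Next row=LF[5]=4
  step 4: row=4, L[4]='b', prepend. Next row=LF[4]=3
  step 5: row=3, L[3]='a', prepend. Next row=LF[3]=1
  step 6: row=1, L[1]='d', prepend. Next row=LF[1]=7
  step 7: row=7, L[7]='a', prepend. Next row=LF[7]=2
  step 8: row=2, L[2]='c', prepend. Next row=LF[2]=6
  step 9: row=6, L[6]='d', prepend. Next row=LF[6]=8
Reversed output: dcadabbc$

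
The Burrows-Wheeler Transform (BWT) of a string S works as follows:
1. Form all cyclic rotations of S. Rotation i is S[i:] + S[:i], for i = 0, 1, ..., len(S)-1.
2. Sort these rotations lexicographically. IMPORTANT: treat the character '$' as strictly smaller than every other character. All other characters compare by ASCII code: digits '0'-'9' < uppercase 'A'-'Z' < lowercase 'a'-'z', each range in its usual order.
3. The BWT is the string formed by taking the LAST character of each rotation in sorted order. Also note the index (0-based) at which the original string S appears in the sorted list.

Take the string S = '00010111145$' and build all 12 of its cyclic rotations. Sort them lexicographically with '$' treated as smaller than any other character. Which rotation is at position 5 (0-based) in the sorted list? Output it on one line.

All 12 rotations (rotation i = S[i:]+S[:i]):
  rot[0] = 00010111145$
  rot[1] = 0010111145$0
  rot[2] = 010111145$00
  rot[3] = 10111145$000
  rot[4] = 0111145$0001
  rot[5] = 111145$00010
  rot[6] = 11145$000101
  rot[7] = 1145$0001011
  rot[8] = 145$00010111
  rot[9] = 45$000101111
  rot[10] = 5$0001011114
  rot[11] = $00010111145
Sorted (with $ < everything):
  sorted[0] = $00010111145
  sorted[1] = 00010111145$
  sorted[2] = 0010111145$0
  sorted[3] = 010111145$00
  sorted[4] = 0111145$0001
  sorted[5] = 10111145$000
  sorted[6] = 111145$00010
  sorted[7] = 11145$000101
  sorted[8] = 1145$0001011
  sorted[9] = 145$00010111
  sorted[10] = 45$000101111
  sorted[11] = 5$0001011114
sorted[5] = 10111145$000

Answer: 10111145$000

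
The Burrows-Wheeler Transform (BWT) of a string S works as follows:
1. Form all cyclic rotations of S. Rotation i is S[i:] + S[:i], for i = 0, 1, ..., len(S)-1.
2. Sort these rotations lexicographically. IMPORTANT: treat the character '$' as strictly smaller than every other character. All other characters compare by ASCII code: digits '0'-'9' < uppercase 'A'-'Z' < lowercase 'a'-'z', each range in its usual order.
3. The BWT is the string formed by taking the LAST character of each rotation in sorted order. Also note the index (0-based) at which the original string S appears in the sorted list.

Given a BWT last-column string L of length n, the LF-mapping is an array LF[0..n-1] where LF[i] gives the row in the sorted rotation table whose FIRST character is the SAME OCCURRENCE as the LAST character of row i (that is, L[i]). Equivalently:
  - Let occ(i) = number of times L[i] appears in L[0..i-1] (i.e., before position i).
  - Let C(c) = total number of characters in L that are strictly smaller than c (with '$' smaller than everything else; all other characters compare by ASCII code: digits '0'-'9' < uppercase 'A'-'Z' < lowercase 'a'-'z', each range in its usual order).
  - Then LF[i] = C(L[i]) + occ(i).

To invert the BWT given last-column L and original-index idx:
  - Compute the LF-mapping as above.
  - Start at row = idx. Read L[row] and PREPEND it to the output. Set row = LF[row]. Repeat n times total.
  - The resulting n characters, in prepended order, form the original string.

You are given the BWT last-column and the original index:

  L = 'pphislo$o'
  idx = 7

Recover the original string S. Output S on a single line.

LF mapping: 6 7 1 2 8 3 4 0 5
Walk LF starting at row 7, prepending L[row]:
  step 1: row=7, L[7]='$', prepend. Next row=LF[7]=0
  step 2: row=0, L[0]='p', prepend. Next row=LF[0]=6
  step 3: row=6, L[6]='o', prepend. Next row=LF[6]=4
  step 4: row=4, L[4]='s', prepend. Next row=LF[4]=8
  step 5: row=8, L[8]='o', prepend. Next row=LF[8]=5
  step 6: row=5, L[5]='l', prepend. Next row=LF[5]=3
  step 7: row=3, L[3]='i', prepend. Next row=LF[3]=2
  step 8: row=2, L[2]='h', prepend. Next row=LF[2]=1
  step 9: row=1, L[1]='p', prepend. Next row=LF[1]=7
Reversed output: philosop$

Answer: philosop$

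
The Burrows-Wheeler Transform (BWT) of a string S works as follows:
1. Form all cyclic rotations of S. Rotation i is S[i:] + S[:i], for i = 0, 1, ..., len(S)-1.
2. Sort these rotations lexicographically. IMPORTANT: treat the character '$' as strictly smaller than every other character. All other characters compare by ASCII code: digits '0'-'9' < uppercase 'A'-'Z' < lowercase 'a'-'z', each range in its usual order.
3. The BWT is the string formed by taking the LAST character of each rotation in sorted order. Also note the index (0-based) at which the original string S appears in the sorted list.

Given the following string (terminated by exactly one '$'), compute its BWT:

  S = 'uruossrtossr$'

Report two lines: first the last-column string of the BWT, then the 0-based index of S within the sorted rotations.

Answer: rtussussoorr$
12

Derivation:
All 13 rotations (rotation i = S[i:]+S[:i]):
  rot[0] = uruossrtossr$
  rot[1] = ruossrtossr$u
  rot[2] = uossrtossr$ur
  rot[3] = ossrtossr$uru
  rot[4] = ssrtossr$uruo
  rot[5] = srtossr$uruos
  rot[6] = rtossr$uruoss
  rot[7] = tossr$uruossr
  rot[8] = ossr$uruossrt
  rot[9] = ssr$uruossrto
  rot[10] = sr$uruossrtos
  rot[11] = r$uruossrtoss
  rot[12] = $uruossrtossr
Sorted (with $ < everything):
  sorted[0] = $uruossrtossr  (last char: 'r')
  sorted[1] = ossr$uruossrt  (last char: 't')
  sorted[2] = ossrtossr$uru  (last char: 'u')
  sorted[3] = r$uruossrtoss  (last char: 's')
  sorted[4] = rtossr$uruoss  (last char: 's')
  sorted[5] = ruossrtossr$u  (last char: 'u')
  sorted[6] = sr$uruossrtos  (last char: 's')
  sorted[7] = srtossr$uruos  (last char: 's')
  sorted[8] = ssr$uruossrto  (last char: 'o')
  sorted[9] = ssrtossr$uruo  (last char: 'o')
  sorted[10] = tossr$uruossr  (last char: 'r')
  sorted[11] = uossrtossr$ur  (last char: 'r')
  sorted[12] = uruossrtossr$  (last char: '$')
Last column: rtussussoorr$
Original string S is at sorted index 12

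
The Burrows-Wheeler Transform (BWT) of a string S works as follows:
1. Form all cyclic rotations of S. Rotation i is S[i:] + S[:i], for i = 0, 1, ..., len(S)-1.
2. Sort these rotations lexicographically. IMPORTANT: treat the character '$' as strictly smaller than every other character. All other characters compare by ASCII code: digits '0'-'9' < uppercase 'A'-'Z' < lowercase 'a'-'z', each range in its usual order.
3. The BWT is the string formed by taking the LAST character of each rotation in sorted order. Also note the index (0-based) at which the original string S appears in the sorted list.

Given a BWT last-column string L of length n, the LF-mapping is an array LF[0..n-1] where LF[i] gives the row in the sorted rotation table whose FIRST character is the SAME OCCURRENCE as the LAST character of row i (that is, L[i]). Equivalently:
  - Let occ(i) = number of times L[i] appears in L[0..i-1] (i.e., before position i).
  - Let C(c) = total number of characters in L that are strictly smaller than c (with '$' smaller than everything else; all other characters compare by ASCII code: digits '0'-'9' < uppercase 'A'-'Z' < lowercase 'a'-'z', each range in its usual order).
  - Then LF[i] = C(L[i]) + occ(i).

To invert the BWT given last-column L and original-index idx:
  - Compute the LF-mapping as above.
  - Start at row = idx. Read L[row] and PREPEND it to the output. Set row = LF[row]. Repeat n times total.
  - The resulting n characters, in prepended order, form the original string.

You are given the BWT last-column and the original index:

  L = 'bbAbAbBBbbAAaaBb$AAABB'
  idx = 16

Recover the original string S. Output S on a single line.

LF mapping: 15 16 1 17 2 18 8 9 19 20 3 4 13 14 10 21 0 5 6 7 11 12
Walk LF starting at row 16, prepending L[row]:
  step 1: row=16, L[16]='$', prepend. Next row=LF[16]=0
  step 2: row=0, L[0]='b', prepend. Next row=LF[0]=15
  step 3: row=15, L[15]='b', prepend. Next row=LF[15]=21
  step 4: row=21, L[21]='B', prepend. Next row=LF[21]=12
  step 5: row=12, L[12]='a', prepend. Next row=LF[12]=13
  step 6: row=13, L[13]='a', prepend. Next row=LF[13]=14
  step 7: row=14, L[14]='B', prepend. Next row=LF[14]=10
  step 8: row=10, L[10]='A', prepend. Next row=LF[10]=3
  step 9: row=3, L[3]='b', prepend. Next row=LF[3]=17
  step 10: row=17, L[17]='A', prepend. Next row=LF[17]=5
  step 11: row=5, L[5]='b', prepend. Next row=LF[5]=18
  step 12: row=18, L[18]='A', prepend. Next row=LF[18]=6
  step 13: row=6, L[6]='B', prepend. Next row=LF[6]=8
  step 14: row=8, L[8]='b', prepend. Next row=LF[8]=19
  step 15: row=19, L[19]='A', prepend. Next row=LF[19]=7
  step 16: row=7, L[7]='B', prepend. Next row=LF[7]=9
  step 17: row=9, L[9]='b', prepend. Next row=LF[9]=20
  step 18: row=20, L[20]='B', prepend. Next row=LF[20]=11
  step 19: row=11, L[11]='A', prepend. Next row=LF[11]=4
  step 20: row=4, L[4]='A', prepend. Next row=LF[4]=2
  step 21: row=2, L[2]='A', prepend. Next row=LF[2]=1
  step 22: row=1, L[1]='b', prepend. Next row=LF[1]=16
Reversed output: bAAABbBAbBAbAbABaaBbb$

Answer: bAAABbBAbBAbAbABaaBbb$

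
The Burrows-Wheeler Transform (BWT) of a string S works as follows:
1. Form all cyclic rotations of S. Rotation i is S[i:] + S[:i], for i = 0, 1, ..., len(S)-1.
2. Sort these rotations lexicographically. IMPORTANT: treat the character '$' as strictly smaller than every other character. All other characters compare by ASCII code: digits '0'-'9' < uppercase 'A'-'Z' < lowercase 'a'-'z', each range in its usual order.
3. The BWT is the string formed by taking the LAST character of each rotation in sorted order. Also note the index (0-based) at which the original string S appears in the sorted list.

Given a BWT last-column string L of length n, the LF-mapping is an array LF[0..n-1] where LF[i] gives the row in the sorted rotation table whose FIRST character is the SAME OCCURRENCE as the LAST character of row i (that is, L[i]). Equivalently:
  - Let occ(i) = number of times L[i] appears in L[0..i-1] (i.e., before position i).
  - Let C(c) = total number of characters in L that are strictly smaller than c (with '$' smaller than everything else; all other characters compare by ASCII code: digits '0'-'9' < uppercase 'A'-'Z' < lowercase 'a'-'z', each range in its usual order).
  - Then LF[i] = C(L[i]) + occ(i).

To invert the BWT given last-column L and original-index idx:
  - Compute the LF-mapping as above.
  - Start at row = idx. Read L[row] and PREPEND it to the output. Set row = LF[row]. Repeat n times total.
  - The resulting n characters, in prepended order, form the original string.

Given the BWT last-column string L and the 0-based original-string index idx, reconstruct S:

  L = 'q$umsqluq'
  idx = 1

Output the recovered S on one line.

Answer: lsqquumq$

Derivation:
LF mapping: 3 0 7 2 6 4 1 8 5
Walk LF starting at row 1, prepending L[row]:
  step 1: row=1, L[1]='$', prepend. Next row=LF[1]=0
  step 2: row=0, L[0]='q', prepend. Next row=LF[0]=3
  step 3: row=3, L[3]='m', prepend. Next row=LF[3]=2
  step 4: row=2, L[2]='u', prepend. Next row=LF[2]=7
  step 5: row=7, L[7]='u', prepend. Next row=LF[7]=8
  step 6: row=8, L[8]='q', prepend. Next row=LF[8]=5
  step 7: row=5, L[5]='q', prepend. Next row=LF[5]=4
  step 8: row=4, L[4]='s', prepend. Next row=LF[4]=6
  step 9: row=6, L[6]='l', prepend. Next row=LF[6]=1
Reversed output: lsqquumq$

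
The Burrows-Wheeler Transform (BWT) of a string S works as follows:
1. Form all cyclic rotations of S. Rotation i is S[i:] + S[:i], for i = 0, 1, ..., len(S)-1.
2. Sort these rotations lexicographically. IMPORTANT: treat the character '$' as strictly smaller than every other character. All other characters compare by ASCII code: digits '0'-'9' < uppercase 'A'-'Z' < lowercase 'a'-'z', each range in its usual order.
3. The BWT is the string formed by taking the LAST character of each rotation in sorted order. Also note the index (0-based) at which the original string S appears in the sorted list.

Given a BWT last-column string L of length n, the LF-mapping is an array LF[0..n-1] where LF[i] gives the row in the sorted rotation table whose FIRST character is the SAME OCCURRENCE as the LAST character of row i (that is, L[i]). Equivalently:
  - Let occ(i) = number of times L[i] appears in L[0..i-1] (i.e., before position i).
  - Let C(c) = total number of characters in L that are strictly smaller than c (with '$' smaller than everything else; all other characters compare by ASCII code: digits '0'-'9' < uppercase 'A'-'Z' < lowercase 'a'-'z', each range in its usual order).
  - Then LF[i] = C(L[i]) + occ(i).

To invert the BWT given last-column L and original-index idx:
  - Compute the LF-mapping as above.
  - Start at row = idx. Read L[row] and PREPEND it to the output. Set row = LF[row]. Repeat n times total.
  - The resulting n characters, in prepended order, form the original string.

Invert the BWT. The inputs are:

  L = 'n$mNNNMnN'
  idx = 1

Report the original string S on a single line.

LF mapping: 7 0 6 2 3 4 1 8 5
Walk LF starting at row 1, prepending L[row]:
  step 1: row=1, L[1]='$', prepend. Next row=LF[1]=0
  step 2: row=0, L[0]='n', prepend. Next row=LF[0]=7
  step 3: row=7, L[7]='n', prepend. Next row=LF[7]=8
  step 4: row=8, L[8]='N', prepend. Next row=LF[8]=5
  step 5: row=5, L[5]='N', prepend. Next row=LF[5]=4
  step 6: row=4, L[4]='N', prepend. Next row=LF[4]=3
  step 7: row=3, L[3]='N', prepend. Next row=LF[3]=2
  step 8: row=2, L[2]='m', prepend. Next row=LF[2]=6
  step 9: row=6, L[6]='M', prepend. Next row=LF[6]=1
Reversed output: MmNNNNnn$

Answer: MmNNNNnn$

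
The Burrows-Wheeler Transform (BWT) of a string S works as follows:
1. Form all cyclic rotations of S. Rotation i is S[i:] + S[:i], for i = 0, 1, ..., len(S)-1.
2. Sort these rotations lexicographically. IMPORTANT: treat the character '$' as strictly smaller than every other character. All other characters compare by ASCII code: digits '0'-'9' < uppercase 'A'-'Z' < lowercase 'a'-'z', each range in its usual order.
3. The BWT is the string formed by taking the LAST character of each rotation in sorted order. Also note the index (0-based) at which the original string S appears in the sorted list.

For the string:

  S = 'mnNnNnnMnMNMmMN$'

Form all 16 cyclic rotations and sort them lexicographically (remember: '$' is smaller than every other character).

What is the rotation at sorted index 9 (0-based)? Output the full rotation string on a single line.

All 16 rotations (rotation i = S[i:]+S[:i]):
  rot[0] = mnNnNnnMnMNMmMN$
  rot[1] = nNnNnnMnMNMmMN$m
  rot[2] = NnNnnMnMNMmMN$mn
  rot[3] = nNnnMnMNMmMN$mnN
  rot[4] = NnnMnMNMmMN$mnNn
  rot[5] = nnMnMNMmMN$mnNnN
  rot[6] = nMnMNMmMN$mnNnNn
  rot[7] = MnMNMmMN$mnNnNnn
  rot[8] = nMNMmMN$mnNnNnnM
  rot[9] = MNMmMN$mnNnNnnMn
  rot[10] = NMmMN$mnNnNnnMnM
  rot[11] = MmMN$mnNnNnnMnMN
  rot[12] = mMN$mnNnNnnMnMNM
  rot[13] = MN$mnNnNnnMnMNMm
  rot[14] = N$mnNnNnnMnMNMmM
  rot[15] = $mnNnNnnMnMNMmMN
Sorted (with $ < everything):
  sorted[0] = $mnNnNnnMnMNMmMN
  sorted[1] = MN$mnNnNnnMnMNMm
  sorted[2] = MNMmMN$mnNnNnnMn
  sorted[3] = MmMN$mnNnNnnMnMN
  sorted[4] = MnMNMmMN$mnNnNnn
  sorted[5] = N$mnNnNnnMnMNMmM
  sorted[6] = NMmMN$mnNnNnnMnM
  sorted[7] = NnNnnMnMNMmMN$mn
  sorted[8] = NnnMnMNMmMN$mnNn
  sorted[9] = mMN$mnNnNnnMnMNM
  sorted[10] = mnNnNnnMnMNMmMN$
  sorted[11] = nMNMmMN$mnNnNnnM
  sorted[12] = nMnMNMmMN$mnNnNn
  sorted[13] = nNnNnnMnMNMmMN$m
  sorted[14] = nNnnMnMNMmMN$mnN
  sorted[15] = nnMnMNMmMN$mnNnN
sorted[9] = mMN$mnNnNnnMnMNM

Answer: mMN$mnNnNnnMnMNM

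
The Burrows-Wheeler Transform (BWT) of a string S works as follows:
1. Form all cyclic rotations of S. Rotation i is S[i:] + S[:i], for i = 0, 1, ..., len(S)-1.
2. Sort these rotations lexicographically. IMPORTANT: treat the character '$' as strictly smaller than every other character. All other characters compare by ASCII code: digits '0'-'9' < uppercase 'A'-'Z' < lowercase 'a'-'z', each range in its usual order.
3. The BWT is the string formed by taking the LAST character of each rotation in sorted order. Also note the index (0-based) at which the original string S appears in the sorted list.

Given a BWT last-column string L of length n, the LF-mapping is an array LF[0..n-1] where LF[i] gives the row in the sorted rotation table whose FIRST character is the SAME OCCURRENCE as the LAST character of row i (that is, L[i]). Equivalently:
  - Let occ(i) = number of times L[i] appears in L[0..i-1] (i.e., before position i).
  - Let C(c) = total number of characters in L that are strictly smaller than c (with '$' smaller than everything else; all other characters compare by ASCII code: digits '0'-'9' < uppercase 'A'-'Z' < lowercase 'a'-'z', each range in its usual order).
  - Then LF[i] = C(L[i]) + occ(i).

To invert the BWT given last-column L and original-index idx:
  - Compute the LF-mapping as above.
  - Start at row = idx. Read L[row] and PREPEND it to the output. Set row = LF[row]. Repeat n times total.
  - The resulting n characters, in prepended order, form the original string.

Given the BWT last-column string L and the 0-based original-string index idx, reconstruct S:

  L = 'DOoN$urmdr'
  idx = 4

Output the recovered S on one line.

LF mapping: 1 3 6 2 0 9 7 5 4 8
Walk LF starting at row 4, prepending L[row]:
  step 1: row=4, L[4]='$', prepend. Next row=LF[4]=0
  step 2: row=0, L[0]='D', prepend. Next row=LF[0]=1
  step 3: row=1, L[1]='O', prepend. Next row=LF[1]=3
  step 4: row=3, L[3]='N', prepend. Next row=LF[3]=2
  step 5: row=2, L[2]='o', prepend. Next row=LF[2]=6
  step 6: row=6, L[6]='r', prepend. Next row=LF[6]=7
  step 7: row=7, L[7]='m', prepend. Next row=LF[7]=5
  step 8: row=5, L[5]='u', prepend. Next row=LF[5]=9
  step 9: row=9, L[9]='r', prepend. Next row=LF[9]=8
  step 10: row=8, L[8]='d', prepend. Next row=LF[8]=4
Reversed output: drumroNOD$

Answer: drumroNOD$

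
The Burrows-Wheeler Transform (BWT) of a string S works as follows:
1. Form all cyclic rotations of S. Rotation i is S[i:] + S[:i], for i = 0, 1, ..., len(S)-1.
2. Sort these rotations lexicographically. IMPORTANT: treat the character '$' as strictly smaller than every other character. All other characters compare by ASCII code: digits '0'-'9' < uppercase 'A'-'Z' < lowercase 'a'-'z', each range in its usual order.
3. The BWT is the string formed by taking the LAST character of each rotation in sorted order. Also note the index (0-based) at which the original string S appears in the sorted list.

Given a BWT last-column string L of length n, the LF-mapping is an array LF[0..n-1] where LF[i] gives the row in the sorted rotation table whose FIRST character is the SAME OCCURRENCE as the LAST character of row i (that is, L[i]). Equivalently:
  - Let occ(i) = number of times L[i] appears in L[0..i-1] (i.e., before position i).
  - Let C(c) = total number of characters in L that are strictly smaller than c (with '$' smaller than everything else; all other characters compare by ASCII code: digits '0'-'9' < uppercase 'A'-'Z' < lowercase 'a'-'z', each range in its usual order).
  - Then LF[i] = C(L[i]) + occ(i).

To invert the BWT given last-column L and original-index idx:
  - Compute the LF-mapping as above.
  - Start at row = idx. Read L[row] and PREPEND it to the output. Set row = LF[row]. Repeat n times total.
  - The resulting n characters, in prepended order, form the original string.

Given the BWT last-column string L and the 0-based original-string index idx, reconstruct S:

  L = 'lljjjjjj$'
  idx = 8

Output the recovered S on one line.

Answer: ljjjjjjl$

Derivation:
LF mapping: 7 8 1 2 3 4 5 6 0
Walk LF starting at row 8, prepending L[row]:
  step 1: row=8, L[8]='$', prepend. Next row=LF[8]=0
  step 2: row=0, L[0]='l', prepend. Next row=LF[0]=7
  step 3: row=7, L[7]='j', prepend. Next row=LF[7]=6
  step 4: row=6, L[6]='j', prepend. Next row=LF[6]=5
  step 5: row=5, L[5]='j', prepend. Next row=LF[5]=4
  step 6: row=4, L[4]='j', prepend. Next row=LF[4]=3
  step 7: row=3, L[3]='j', prepend. Next row=LF[3]=2
  step 8: row=2, L[2]='j', prepend. Next row=LF[2]=1
  step 9: row=1, L[1]='l', prepend. Next row=LF[1]=8
Reversed output: ljjjjjjl$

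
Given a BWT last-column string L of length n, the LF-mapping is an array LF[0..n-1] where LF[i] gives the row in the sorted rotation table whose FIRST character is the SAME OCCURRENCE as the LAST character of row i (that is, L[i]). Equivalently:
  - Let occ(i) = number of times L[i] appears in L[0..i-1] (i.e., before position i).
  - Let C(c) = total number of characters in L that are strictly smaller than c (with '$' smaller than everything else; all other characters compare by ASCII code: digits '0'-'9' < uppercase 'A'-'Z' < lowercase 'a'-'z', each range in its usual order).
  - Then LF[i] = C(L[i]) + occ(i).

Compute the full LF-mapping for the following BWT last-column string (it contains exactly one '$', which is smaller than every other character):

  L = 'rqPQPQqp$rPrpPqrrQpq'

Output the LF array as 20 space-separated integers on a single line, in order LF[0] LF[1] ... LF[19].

Answer: 15 11 1 5 2 6 12 8 0 16 3 17 9 4 13 18 19 7 10 14

Derivation:
Char counts: '$':1, 'P':4, 'Q':3, 'p':3, 'q':4, 'r':5
C (first-col start): C('$')=0, C('P')=1, C('Q')=5, C('p')=8, C('q')=11, C('r')=15
L[0]='r': occ=0, LF[0]=C('r')+0=15+0=15
L[1]='q': occ=0, LF[1]=C('q')+0=11+0=11
L[2]='P': occ=0, LF[2]=C('P')+0=1+0=1
L[3]='Q': occ=0, LF[3]=C('Q')+0=5+0=5
L[4]='P': occ=1, LF[4]=C('P')+1=1+1=2
L[5]='Q': occ=1, LF[5]=C('Q')+1=5+1=6
L[6]='q': occ=1, LF[6]=C('q')+1=11+1=12
L[7]='p': occ=0, LF[7]=C('p')+0=8+0=8
L[8]='$': occ=0, LF[8]=C('$')+0=0+0=0
L[9]='r': occ=1, LF[9]=C('r')+1=15+1=16
L[10]='P': occ=2, LF[10]=C('P')+2=1+2=3
L[11]='r': occ=2, LF[11]=C('r')+2=15+2=17
L[12]='p': occ=1, LF[12]=C('p')+1=8+1=9
L[13]='P': occ=3, LF[13]=C('P')+3=1+3=4
L[14]='q': occ=2, LF[14]=C('q')+2=11+2=13
L[15]='r': occ=3, LF[15]=C('r')+3=15+3=18
L[16]='r': occ=4, LF[16]=C('r')+4=15+4=19
L[17]='Q': occ=2, LF[17]=C('Q')+2=5+2=7
L[18]='p': occ=2, LF[18]=C('p')+2=8+2=10
L[19]='q': occ=3, LF[19]=C('q')+3=11+3=14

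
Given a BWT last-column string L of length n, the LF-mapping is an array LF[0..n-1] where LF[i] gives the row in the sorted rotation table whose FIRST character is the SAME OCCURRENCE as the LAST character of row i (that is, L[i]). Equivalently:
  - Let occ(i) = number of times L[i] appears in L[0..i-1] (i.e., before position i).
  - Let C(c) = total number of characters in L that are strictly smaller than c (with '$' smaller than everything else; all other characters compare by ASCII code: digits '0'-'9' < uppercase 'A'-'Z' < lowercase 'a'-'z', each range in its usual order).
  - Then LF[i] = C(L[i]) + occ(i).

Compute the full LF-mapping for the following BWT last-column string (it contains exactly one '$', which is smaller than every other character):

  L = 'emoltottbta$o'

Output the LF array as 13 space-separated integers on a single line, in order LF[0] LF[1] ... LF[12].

Char counts: '$':1, 'a':1, 'b':1, 'e':1, 'l':1, 'm':1, 'o':3, 't':4
C (first-col start): C('$')=0, C('a')=1, C('b')=2, C('e')=3, C('l')=4, C('m')=5, C('o')=6, C('t')=9
L[0]='e': occ=0, LF[0]=C('e')+0=3+0=3
L[1]='m': occ=0, LF[1]=C('m')+0=5+0=5
L[2]='o': occ=0, LF[2]=C('o')+0=6+0=6
L[3]='l': occ=0, LF[3]=C('l')+0=4+0=4
L[4]='t': occ=0, LF[4]=C('t')+0=9+0=9
L[5]='o': occ=1, LF[5]=C('o')+1=6+1=7
L[6]='t': occ=1, LF[6]=C('t')+1=9+1=10
L[7]='t': occ=2, LF[7]=C('t')+2=9+2=11
L[8]='b': occ=0, LF[8]=C('b')+0=2+0=2
L[9]='t': occ=3, LF[9]=C('t')+3=9+3=12
L[10]='a': occ=0, LF[10]=C('a')+0=1+0=1
L[11]='$': occ=0, LF[11]=C('$')+0=0+0=0
L[12]='o': occ=2, LF[12]=C('o')+2=6+2=8

Answer: 3 5 6 4 9 7 10 11 2 12 1 0 8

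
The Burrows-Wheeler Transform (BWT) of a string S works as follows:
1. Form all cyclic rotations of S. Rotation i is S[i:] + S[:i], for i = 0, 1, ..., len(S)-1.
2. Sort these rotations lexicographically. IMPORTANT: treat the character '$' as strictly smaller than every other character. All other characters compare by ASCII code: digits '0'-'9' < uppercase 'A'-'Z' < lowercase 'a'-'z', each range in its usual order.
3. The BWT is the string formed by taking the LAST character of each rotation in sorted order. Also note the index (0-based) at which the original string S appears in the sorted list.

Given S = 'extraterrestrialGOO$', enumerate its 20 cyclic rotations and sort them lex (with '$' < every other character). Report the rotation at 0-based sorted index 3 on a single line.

Answer: OO$extraterrestrialG

Derivation:
All 20 rotations (rotation i = S[i:]+S[:i]):
  rot[0] = extraterrestrialGOO$
  rot[1] = xtraterrestrialGOO$e
  rot[2] = traterrestrialGOO$ex
  rot[3] = raterrestrialGOO$ext
  rot[4] = aterrestrialGOO$extr
  rot[5] = terrestrialGOO$extra
  rot[6] = errestrialGOO$extrat
  rot[7] = rrestrialGOO$extrate
  rot[8] = restrialGOO$extrater
  rot[9] = estrialGOO$extraterr
  rot[10] = strialGOO$extraterre
  rot[11] = trialGOO$extraterres
  rot[12] = rialGOO$extraterrest
  rot[13] = ialGOO$extraterrestr
  rot[14] = alGOO$extraterrestri
  rot[15] = lGOO$extraterrestria
  rot[16] = GOO$extraterrestrial
  rot[17] = OO$extraterrestrialG
  rot[18] = O$extraterrestrialGO
  rot[19] = $extraterrestrialGOO
Sorted (with $ < everything):
  sorted[0] = $extraterrestrialGOO
  sorted[1] = GOO$extraterrestrial
  sorted[2] = O$extraterrestrialGO
  sorted[3] = OO$extraterrestrialG
  sorted[4] = alGOO$extraterrestri
  sorted[5] = aterrestrialGOO$extr
  sorted[6] = errestrialGOO$extrat
  sorted[7] = estrialGOO$extraterr
  sorted[8] = extraterrestrialGOO$
  sorted[9] = ialGOO$extraterrestr
  sorted[10] = lGOO$extraterrestria
  sorted[11] = raterrestrialGOO$ext
  sorted[12] = restrialGOO$extrater
  sorted[13] = rialGOO$extraterrest
  sorted[14] = rrestrialGOO$extrate
  sorted[15] = strialGOO$extraterre
  sorted[16] = terrestrialGOO$extra
  sorted[17] = traterrestrialGOO$ex
  sorted[18] = trialGOO$extraterres
  sorted[19] = xtraterrestrialGOO$e
sorted[3] = OO$extraterrestrialG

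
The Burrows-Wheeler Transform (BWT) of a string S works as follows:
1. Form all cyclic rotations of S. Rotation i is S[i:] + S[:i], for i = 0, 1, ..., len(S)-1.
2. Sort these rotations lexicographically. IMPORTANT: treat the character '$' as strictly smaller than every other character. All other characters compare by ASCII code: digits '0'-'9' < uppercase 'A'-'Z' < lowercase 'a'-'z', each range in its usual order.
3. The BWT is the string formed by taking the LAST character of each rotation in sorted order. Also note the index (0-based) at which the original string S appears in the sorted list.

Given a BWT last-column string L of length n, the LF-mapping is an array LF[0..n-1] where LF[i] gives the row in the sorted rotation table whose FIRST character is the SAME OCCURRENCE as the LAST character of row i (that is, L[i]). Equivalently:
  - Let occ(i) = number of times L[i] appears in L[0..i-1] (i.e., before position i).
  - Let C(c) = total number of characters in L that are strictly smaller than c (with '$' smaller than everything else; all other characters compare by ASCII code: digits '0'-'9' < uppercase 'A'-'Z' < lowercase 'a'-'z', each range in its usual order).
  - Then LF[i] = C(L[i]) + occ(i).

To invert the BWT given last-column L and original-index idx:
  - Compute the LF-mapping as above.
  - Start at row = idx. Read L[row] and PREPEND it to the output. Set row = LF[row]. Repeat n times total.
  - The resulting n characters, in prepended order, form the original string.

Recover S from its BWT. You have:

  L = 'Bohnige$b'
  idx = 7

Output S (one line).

Answer: neighboB$

Derivation:
LF mapping: 1 8 5 7 6 4 3 0 2
Walk LF starting at row 7, prepending L[row]:
  step 1: row=7, L[7]='$', prepend. Next row=LF[7]=0
  step 2: row=0, L[0]='B', prepend. Next row=LF[0]=1
  step 3: row=1, L[1]='o', prepend. Next row=LF[1]=8
  step 4: row=8, L[8]='b', prepend. Next row=LF[8]=2
  step 5: row=2, L[2]='h', prepend. Next row=LF[2]=5
  step 6: row=5, L[5]='g', prepend. Next row=LF[5]=4
  step 7: row=4, L[4]='i', prepend. Next row=LF[4]=6
  step 8: row=6, L[6]='e', prepend. Next row=LF[6]=3
  step 9: row=3, L[3]='n', prepend. Next row=LF[3]=7
Reversed output: neighboB$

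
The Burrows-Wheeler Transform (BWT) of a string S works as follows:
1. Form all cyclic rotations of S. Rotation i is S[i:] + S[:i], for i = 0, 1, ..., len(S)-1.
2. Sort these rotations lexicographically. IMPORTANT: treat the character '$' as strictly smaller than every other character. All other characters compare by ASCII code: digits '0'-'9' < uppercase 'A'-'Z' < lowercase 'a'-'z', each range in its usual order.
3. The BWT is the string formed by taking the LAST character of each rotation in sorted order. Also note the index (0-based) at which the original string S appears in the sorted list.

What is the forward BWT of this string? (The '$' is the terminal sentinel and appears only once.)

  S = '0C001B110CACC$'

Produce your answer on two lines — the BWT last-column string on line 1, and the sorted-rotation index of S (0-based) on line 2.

Answer: CC0$11B0C1C00A
3

Derivation:
All 14 rotations (rotation i = S[i:]+S[:i]):
  rot[0] = 0C001B110CACC$
  rot[1] = C001B110CACC$0
  rot[2] = 001B110CACC$0C
  rot[3] = 01B110CACC$0C0
  rot[4] = 1B110CACC$0C00
  rot[5] = B110CACC$0C001
  rot[6] = 110CACC$0C001B
  rot[7] = 10CACC$0C001B1
  rot[8] = 0CACC$0C001B11
  rot[9] = CACC$0C001B110
  rot[10] = ACC$0C001B110C
  rot[11] = CC$0C001B110CA
  rot[12] = C$0C001B110CAC
  rot[13] = $0C001B110CACC
Sorted (with $ < everything):
  sorted[0] = $0C001B110CACC  (last char: 'C')
  sorted[1] = 001B110CACC$0C  (last char: 'C')
  sorted[2] = 01B110CACC$0C0  (last char: '0')
  sorted[3] = 0C001B110CACC$  (last char: '$')
  sorted[4] = 0CACC$0C001B11  (last char: '1')
  sorted[5] = 10CACC$0C001B1  (last char: '1')
  sorted[6] = 110CACC$0C001B  (last char: 'B')
  sorted[7] = 1B110CACC$0C00  (last char: '0')
  sorted[8] = ACC$0C001B110C  (last char: 'C')
  sorted[9] = B110CACC$0C001  (last char: '1')
  sorted[10] = C$0C001B110CAC  (last char: 'C')
  sorted[11] = C001B110CACC$0  (last char: '0')
  sorted[12] = CACC$0C001B110  (last char: '0')
  sorted[13] = CC$0C001B110CA  (last char: 'A')
Last column: CC0$11B0C1C00A
Original string S is at sorted index 3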